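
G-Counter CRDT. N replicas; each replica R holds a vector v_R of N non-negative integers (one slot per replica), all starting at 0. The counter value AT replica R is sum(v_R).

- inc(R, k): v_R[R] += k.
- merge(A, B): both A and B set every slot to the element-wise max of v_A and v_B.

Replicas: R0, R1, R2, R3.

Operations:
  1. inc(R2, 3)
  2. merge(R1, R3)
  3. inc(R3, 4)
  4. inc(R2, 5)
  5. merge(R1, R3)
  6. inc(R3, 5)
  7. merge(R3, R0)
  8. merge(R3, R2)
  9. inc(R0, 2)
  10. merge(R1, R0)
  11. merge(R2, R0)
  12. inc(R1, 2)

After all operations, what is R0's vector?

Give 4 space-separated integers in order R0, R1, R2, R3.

Op 1: inc R2 by 3 -> R2=(0,0,3,0) value=3
Op 2: merge R1<->R3 -> R1=(0,0,0,0) R3=(0,0,0,0)
Op 3: inc R3 by 4 -> R3=(0,0,0,4) value=4
Op 4: inc R2 by 5 -> R2=(0,0,8,0) value=8
Op 5: merge R1<->R3 -> R1=(0,0,0,4) R3=(0,0,0,4)
Op 6: inc R3 by 5 -> R3=(0,0,0,9) value=9
Op 7: merge R3<->R0 -> R3=(0,0,0,9) R0=(0,0,0,9)
Op 8: merge R3<->R2 -> R3=(0,0,8,9) R2=(0,0,8,9)
Op 9: inc R0 by 2 -> R0=(2,0,0,9) value=11
Op 10: merge R1<->R0 -> R1=(2,0,0,9) R0=(2,0,0,9)
Op 11: merge R2<->R0 -> R2=(2,0,8,9) R0=(2,0,8,9)
Op 12: inc R1 by 2 -> R1=(2,2,0,9) value=13

Answer: 2 0 8 9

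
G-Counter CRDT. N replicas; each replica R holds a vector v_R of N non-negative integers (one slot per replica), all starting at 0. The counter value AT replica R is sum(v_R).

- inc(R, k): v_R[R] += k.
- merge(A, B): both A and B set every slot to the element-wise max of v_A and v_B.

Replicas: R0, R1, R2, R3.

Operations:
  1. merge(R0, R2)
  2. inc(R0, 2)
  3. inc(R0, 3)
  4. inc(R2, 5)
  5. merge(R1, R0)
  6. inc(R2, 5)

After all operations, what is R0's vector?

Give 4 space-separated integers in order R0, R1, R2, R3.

Answer: 5 0 0 0

Derivation:
Op 1: merge R0<->R2 -> R0=(0,0,0,0) R2=(0,0,0,0)
Op 2: inc R0 by 2 -> R0=(2,0,0,0) value=2
Op 3: inc R0 by 3 -> R0=(5,0,0,0) value=5
Op 4: inc R2 by 5 -> R2=(0,0,5,0) value=5
Op 5: merge R1<->R0 -> R1=(5,0,0,0) R0=(5,0,0,0)
Op 6: inc R2 by 5 -> R2=(0,0,10,0) value=10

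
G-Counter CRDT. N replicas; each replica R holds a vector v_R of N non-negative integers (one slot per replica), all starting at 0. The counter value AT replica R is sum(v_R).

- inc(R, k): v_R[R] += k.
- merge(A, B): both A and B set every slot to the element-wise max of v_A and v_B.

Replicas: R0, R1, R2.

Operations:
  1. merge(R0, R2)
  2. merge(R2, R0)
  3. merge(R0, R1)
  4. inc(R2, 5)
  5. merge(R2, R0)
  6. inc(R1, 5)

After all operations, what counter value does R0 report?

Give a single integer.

Answer: 5

Derivation:
Op 1: merge R0<->R2 -> R0=(0,0,0) R2=(0,0,0)
Op 2: merge R2<->R0 -> R2=(0,0,0) R0=(0,0,0)
Op 3: merge R0<->R1 -> R0=(0,0,0) R1=(0,0,0)
Op 4: inc R2 by 5 -> R2=(0,0,5) value=5
Op 5: merge R2<->R0 -> R2=(0,0,5) R0=(0,0,5)
Op 6: inc R1 by 5 -> R1=(0,5,0) value=5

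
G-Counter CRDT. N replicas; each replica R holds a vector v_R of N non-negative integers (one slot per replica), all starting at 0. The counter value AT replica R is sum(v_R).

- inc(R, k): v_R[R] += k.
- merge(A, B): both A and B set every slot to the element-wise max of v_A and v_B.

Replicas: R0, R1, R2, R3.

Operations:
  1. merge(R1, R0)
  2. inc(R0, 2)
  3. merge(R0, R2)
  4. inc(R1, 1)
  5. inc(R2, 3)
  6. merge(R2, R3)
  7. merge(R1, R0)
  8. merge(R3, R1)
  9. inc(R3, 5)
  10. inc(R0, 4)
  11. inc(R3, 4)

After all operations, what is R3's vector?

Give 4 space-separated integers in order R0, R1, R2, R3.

Op 1: merge R1<->R0 -> R1=(0,0,0,0) R0=(0,0,0,0)
Op 2: inc R0 by 2 -> R0=(2,0,0,0) value=2
Op 3: merge R0<->R2 -> R0=(2,0,0,0) R2=(2,0,0,0)
Op 4: inc R1 by 1 -> R1=(0,1,0,0) value=1
Op 5: inc R2 by 3 -> R2=(2,0,3,0) value=5
Op 6: merge R2<->R3 -> R2=(2,0,3,0) R3=(2,0,3,0)
Op 7: merge R1<->R0 -> R1=(2,1,0,0) R0=(2,1,0,0)
Op 8: merge R3<->R1 -> R3=(2,1,3,0) R1=(2,1,3,0)
Op 9: inc R3 by 5 -> R3=(2,1,3,5) value=11
Op 10: inc R0 by 4 -> R0=(6,1,0,0) value=7
Op 11: inc R3 by 4 -> R3=(2,1,3,9) value=15

Answer: 2 1 3 9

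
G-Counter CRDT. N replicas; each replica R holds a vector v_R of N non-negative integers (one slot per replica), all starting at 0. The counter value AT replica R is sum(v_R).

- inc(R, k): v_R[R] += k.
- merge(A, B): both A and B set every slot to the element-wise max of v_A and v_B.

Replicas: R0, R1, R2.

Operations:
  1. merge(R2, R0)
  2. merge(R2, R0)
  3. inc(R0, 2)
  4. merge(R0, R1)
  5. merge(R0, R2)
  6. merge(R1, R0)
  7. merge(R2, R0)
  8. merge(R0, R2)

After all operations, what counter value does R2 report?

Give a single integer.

Answer: 2

Derivation:
Op 1: merge R2<->R0 -> R2=(0,0,0) R0=(0,0,0)
Op 2: merge R2<->R0 -> R2=(0,0,0) R0=(0,0,0)
Op 3: inc R0 by 2 -> R0=(2,0,0) value=2
Op 4: merge R0<->R1 -> R0=(2,0,0) R1=(2,0,0)
Op 5: merge R0<->R2 -> R0=(2,0,0) R2=(2,0,0)
Op 6: merge R1<->R0 -> R1=(2,0,0) R0=(2,0,0)
Op 7: merge R2<->R0 -> R2=(2,0,0) R0=(2,0,0)
Op 8: merge R0<->R2 -> R0=(2,0,0) R2=(2,0,0)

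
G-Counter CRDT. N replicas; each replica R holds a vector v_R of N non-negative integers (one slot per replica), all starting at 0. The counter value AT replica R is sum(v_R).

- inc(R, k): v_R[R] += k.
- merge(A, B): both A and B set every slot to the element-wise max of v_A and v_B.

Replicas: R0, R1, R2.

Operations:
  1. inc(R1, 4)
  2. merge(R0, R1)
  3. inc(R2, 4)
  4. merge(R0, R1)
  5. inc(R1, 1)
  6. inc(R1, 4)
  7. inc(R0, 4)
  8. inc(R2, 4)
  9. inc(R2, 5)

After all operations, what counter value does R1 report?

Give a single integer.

Answer: 9

Derivation:
Op 1: inc R1 by 4 -> R1=(0,4,0) value=4
Op 2: merge R0<->R1 -> R0=(0,4,0) R1=(0,4,0)
Op 3: inc R2 by 4 -> R2=(0,0,4) value=4
Op 4: merge R0<->R1 -> R0=(0,4,0) R1=(0,4,0)
Op 5: inc R1 by 1 -> R1=(0,5,0) value=5
Op 6: inc R1 by 4 -> R1=(0,9,0) value=9
Op 7: inc R0 by 4 -> R0=(4,4,0) value=8
Op 8: inc R2 by 4 -> R2=(0,0,8) value=8
Op 9: inc R2 by 5 -> R2=(0,0,13) value=13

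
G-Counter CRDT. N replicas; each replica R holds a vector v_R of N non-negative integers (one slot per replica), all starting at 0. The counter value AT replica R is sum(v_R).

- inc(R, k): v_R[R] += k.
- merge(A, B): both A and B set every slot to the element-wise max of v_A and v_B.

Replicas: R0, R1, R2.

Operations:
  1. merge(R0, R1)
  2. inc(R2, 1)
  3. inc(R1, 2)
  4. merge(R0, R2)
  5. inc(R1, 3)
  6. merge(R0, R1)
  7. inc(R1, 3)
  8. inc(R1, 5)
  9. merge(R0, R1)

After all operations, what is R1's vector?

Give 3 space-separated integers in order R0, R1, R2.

Op 1: merge R0<->R1 -> R0=(0,0,0) R1=(0,0,0)
Op 2: inc R2 by 1 -> R2=(0,0,1) value=1
Op 3: inc R1 by 2 -> R1=(0,2,0) value=2
Op 4: merge R0<->R2 -> R0=(0,0,1) R2=(0,0,1)
Op 5: inc R1 by 3 -> R1=(0,5,0) value=5
Op 6: merge R0<->R1 -> R0=(0,5,1) R1=(0,5,1)
Op 7: inc R1 by 3 -> R1=(0,8,1) value=9
Op 8: inc R1 by 5 -> R1=(0,13,1) value=14
Op 9: merge R0<->R1 -> R0=(0,13,1) R1=(0,13,1)

Answer: 0 13 1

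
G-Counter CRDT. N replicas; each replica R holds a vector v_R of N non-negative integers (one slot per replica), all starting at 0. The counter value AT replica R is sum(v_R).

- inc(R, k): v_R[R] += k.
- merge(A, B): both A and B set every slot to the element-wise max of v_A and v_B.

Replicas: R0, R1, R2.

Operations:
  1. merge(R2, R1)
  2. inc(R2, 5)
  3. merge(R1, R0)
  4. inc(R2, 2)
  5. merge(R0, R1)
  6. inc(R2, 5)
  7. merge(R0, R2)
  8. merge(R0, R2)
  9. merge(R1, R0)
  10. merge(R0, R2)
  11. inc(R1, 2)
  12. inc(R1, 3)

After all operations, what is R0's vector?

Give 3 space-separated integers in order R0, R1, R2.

Op 1: merge R2<->R1 -> R2=(0,0,0) R1=(0,0,0)
Op 2: inc R2 by 5 -> R2=(0,0,5) value=5
Op 3: merge R1<->R0 -> R1=(0,0,0) R0=(0,0,0)
Op 4: inc R2 by 2 -> R2=(0,0,7) value=7
Op 5: merge R0<->R1 -> R0=(0,0,0) R1=(0,0,0)
Op 6: inc R2 by 5 -> R2=(0,0,12) value=12
Op 7: merge R0<->R2 -> R0=(0,0,12) R2=(0,0,12)
Op 8: merge R0<->R2 -> R0=(0,0,12) R2=(0,0,12)
Op 9: merge R1<->R0 -> R1=(0,0,12) R0=(0,0,12)
Op 10: merge R0<->R2 -> R0=(0,0,12) R2=(0,0,12)
Op 11: inc R1 by 2 -> R1=(0,2,12) value=14
Op 12: inc R1 by 3 -> R1=(0,5,12) value=17

Answer: 0 0 12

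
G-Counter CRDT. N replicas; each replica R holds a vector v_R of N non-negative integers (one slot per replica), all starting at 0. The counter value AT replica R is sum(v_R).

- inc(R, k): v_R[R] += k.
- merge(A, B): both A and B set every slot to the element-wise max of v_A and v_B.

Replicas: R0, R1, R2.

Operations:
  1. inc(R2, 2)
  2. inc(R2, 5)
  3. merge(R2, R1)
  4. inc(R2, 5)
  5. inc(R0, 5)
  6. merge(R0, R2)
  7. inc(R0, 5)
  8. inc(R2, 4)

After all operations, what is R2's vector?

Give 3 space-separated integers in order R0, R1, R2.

Op 1: inc R2 by 2 -> R2=(0,0,2) value=2
Op 2: inc R2 by 5 -> R2=(0,0,7) value=7
Op 3: merge R2<->R1 -> R2=(0,0,7) R1=(0,0,7)
Op 4: inc R2 by 5 -> R2=(0,0,12) value=12
Op 5: inc R0 by 5 -> R0=(5,0,0) value=5
Op 6: merge R0<->R2 -> R0=(5,0,12) R2=(5,0,12)
Op 7: inc R0 by 5 -> R0=(10,0,12) value=22
Op 8: inc R2 by 4 -> R2=(5,0,16) value=21

Answer: 5 0 16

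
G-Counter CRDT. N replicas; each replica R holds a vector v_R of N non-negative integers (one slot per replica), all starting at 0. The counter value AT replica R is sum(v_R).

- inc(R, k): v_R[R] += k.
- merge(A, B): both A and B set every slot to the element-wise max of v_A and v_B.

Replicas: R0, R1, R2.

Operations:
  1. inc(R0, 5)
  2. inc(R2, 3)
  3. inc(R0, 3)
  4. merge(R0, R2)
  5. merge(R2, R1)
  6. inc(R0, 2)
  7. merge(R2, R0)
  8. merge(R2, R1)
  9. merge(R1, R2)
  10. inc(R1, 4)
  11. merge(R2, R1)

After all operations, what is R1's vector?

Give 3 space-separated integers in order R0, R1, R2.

Answer: 10 4 3

Derivation:
Op 1: inc R0 by 5 -> R0=(5,0,0) value=5
Op 2: inc R2 by 3 -> R2=(0,0,3) value=3
Op 3: inc R0 by 3 -> R0=(8,0,0) value=8
Op 4: merge R0<->R2 -> R0=(8,0,3) R2=(8,0,3)
Op 5: merge R2<->R1 -> R2=(8,0,3) R1=(8,0,3)
Op 6: inc R0 by 2 -> R0=(10,0,3) value=13
Op 7: merge R2<->R0 -> R2=(10,0,3) R0=(10,0,3)
Op 8: merge R2<->R1 -> R2=(10,0,3) R1=(10,0,3)
Op 9: merge R1<->R2 -> R1=(10,0,3) R2=(10,0,3)
Op 10: inc R1 by 4 -> R1=(10,4,3) value=17
Op 11: merge R2<->R1 -> R2=(10,4,3) R1=(10,4,3)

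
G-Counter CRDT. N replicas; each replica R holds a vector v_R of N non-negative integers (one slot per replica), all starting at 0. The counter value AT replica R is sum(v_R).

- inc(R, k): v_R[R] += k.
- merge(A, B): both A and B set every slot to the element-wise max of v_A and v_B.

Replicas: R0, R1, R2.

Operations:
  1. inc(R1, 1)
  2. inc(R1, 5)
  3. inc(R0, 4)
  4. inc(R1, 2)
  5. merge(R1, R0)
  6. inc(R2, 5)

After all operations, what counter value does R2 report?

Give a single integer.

Op 1: inc R1 by 1 -> R1=(0,1,0) value=1
Op 2: inc R1 by 5 -> R1=(0,6,0) value=6
Op 3: inc R0 by 4 -> R0=(4,0,0) value=4
Op 4: inc R1 by 2 -> R1=(0,8,0) value=8
Op 5: merge R1<->R0 -> R1=(4,8,0) R0=(4,8,0)
Op 6: inc R2 by 5 -> R2=(0,0,5) value=5

Answer: 5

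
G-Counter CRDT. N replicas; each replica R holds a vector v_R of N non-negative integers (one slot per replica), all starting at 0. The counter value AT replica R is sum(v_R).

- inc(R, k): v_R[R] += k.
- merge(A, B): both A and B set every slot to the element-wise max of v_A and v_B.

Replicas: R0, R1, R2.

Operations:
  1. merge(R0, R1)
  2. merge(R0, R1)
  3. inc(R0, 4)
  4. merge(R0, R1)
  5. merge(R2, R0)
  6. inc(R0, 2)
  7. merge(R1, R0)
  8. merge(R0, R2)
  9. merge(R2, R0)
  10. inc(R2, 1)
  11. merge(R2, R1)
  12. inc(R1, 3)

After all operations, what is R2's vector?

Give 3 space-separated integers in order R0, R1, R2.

Answer: 6 0 1

Derivation:
Op 1: merge R0<->R1 -> R0=(0,0,0) R1=(0,0,0)
Op 2: merge R0<->R1 -> R0=(0,0,0) R1=(0,0,0)
Op 3: inc R0 by 4 -> R0=(4,0,0) value=4
Op 4: merge R0<->R1 -> R0=(4,0,0) R1=(4,0,0)
Op 5: merge R2<->R0 -> R2=(4,0,0) R0=(4,0,0)
Op 6: inc R0 by 2 -> R0=(6,0,0) value=6
Op 7: merge R1<->R0 -> R1=(6,0,0) R0=(6,0,0)
Op 8: merge R0<->R2 -> R0=(6,0,0) R2=(6,0,0)
Op 9: merge R2<->R0 -> R2=(6,0,0) R0=(6,0,0)
Op 10: inc R2 by 1 -> R2=(6,0,1) value=7
Op 11: merge R2<->R1 -> R2=(6,0,1) R1=(6,0,1)
Op 12: inc R1 by 3 -> R1=(6,3,1) value=10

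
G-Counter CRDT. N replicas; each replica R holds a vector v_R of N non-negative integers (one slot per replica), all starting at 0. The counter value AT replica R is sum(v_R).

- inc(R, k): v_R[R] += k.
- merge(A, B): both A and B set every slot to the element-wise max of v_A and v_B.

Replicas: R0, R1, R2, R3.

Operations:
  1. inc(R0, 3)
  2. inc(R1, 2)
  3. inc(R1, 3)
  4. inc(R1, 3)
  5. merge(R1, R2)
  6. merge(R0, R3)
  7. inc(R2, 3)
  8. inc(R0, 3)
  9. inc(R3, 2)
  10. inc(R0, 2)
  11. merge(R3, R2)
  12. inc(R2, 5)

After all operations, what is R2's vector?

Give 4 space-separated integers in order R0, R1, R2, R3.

Op 1: inc R0 by 3 -> R0=(3,0,0,0) value=3
Op 2: inc R1 by 2 -> R1=(0,2,0,0) value=2
Op 3: inc R1 by 3 -> R1=(0,5,0,0) value=5
Op 4: inc R1 by 3 -> R1=(0,8,0,0) value=8
Op 5: merge R1<->R2 -> R1=(0,8,0,0) R2=(0,8,0,0)
Op 6: merge R0<->R3 -> R0=(3,0,0,0) R3=(3,0,0,0)
Op 7: inc R2 by 3 -> R2=(0,8,3,0) value=11
Op 8: inc R0 by 3 -> R0=(6,0,0,0) value=6
Op 9: inc R3 by 2 -> R3=(3,0,0,2) value=5
Op 10: inc R0 by 2 -> R0=(8,0,0,0) value=8
Op 11: merge R3<->R2 -> R3=(3,8,3,2) R2=(3,8,3,2)
Op 12: inc R2 by 5 -> R2=(3,8,8,2) value=21

Answer: 3 8 8 2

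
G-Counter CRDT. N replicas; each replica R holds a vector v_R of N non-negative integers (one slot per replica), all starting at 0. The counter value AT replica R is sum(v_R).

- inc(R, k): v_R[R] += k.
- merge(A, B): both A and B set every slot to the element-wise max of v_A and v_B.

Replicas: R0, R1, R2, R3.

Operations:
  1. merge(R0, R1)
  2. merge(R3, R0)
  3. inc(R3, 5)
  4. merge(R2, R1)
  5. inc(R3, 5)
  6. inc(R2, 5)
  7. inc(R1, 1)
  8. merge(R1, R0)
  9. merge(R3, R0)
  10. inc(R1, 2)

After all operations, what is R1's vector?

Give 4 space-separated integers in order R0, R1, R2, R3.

Answer: 0 3 0 0

Derivation:
Op 1: merge R0<->R1 -> R0=(0,0,0,0) R1=(0,0,0,0)
Op 2: merge R3<->R0 -> R3=(0,0,0,0) R0=(0,0,0,0)
Op 3: inc R3 by 5 -> R3=(0,0,0,5) value=5
Op 4: merge R2<->R1 -> R2=(0,0,0,0) R1=(0,0,0,0)
Op 5: inc R3 by 5 -> R3=(0,0,0,10) value=10
Op 6: inc R2 by 5 -> R2=(0,0,5,0) value=5
Op 7: inc R1 by 1 -> R1=(0,1,0,0) value=1
Op 8: merge R1<->R0 -> R1=(0,1,0,0) R0=(0,1,0,0)
Op 9: merge R3<->R0 -> R3=(0,1,0,10) R0=(0,1,0,10)
Op 10: inc R1 by 2 -> R1=(0,3,0,0) value=3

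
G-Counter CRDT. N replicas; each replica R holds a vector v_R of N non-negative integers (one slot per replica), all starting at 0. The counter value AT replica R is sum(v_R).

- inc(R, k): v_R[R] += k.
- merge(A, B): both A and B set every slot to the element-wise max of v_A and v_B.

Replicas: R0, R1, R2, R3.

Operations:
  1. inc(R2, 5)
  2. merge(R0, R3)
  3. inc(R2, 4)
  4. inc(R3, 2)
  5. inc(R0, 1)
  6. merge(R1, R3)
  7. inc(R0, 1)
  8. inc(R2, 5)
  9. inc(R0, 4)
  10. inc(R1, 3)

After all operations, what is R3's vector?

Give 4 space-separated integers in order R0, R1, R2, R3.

Answer: 0 0 0 2

Derivation:
Op 1: inc R2 by 5 -> R2=(0,0,5,0) value=5
Op 2: merge R0<->R3 -> R0=(0,0,0,0) R3=(0,0,0,0)
Op 3: inc R2 by 4 -> R2=(0,0,9,0) value=9
Op 4: inc R3 by 2 -> R3=(0,0,0,2) value=2
Op 5: inc R0 by 1 -> R0=(1,0,0,0) value=1
Op 6: merge R1<->R3 -> R1=(0,0,0,2) R3=(0,0,0,2)
Op 7: inc R0 by 1 -> R0=(2,0,0,0) value=2
Op 8: inc R2 by 5 -> R2=(0,0,14,0) value=14
Op 9: inc R0 by 4 -> R0=(6,0,0,0) value=6
Op 10: inc R1 by 3 -> R1=(0,3,0,2) value=5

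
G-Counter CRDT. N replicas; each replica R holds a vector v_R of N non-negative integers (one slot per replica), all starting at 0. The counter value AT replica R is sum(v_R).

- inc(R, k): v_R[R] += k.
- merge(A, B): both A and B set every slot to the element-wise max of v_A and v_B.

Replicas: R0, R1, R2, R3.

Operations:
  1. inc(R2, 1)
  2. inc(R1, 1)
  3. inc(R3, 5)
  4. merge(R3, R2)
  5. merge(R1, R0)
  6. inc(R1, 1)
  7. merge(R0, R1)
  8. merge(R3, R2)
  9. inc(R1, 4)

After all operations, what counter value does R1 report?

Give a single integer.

Answer: 6

Derivation:
Op 1: inc R2 by 1 -> R2=(0,0,1,0) value=1
Op 2: inc R1 by 1 -> R1=(0,1,0,0) value=1
Op 3: inc R3 by 5 -> R3=(0,0,0,5) value=5
Op 4: merge R3<->R2 -> R3=(0,0,1,5) R2=(0,0,1,5)
Op 5: merge R1<->R0 -> R1=(0,1,0,0) R0=(0,1,0,0)
Op 6: inc R1 by 1 -> R1=(0,2,0,0) value=2
Op 7: merge R0<->R1 -> R0=(0,2,0,0) R1=(0,2,0,0)
Op 8: merge R3<->R2 -> R3=(0,0,1,5) R2=(0,0,1,5)
Op 9: inc R1 by 4 -> R1=(0,6,0,0) value=6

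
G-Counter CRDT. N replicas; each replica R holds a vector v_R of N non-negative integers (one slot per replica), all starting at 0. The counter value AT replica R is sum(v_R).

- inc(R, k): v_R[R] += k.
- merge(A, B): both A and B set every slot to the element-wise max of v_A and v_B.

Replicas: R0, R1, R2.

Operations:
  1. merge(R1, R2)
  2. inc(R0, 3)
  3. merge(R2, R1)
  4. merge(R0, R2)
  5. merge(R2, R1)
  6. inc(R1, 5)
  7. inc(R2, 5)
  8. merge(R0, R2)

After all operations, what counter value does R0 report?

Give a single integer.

Answer: 8

Derivation:
Op 1: merge R1<->R2 -> R1=(0,0,0) R2=(0,0,0)
Op 2: inc R0 by 3 -> R0=(3,0,0) value=3
Op 3: merge R2<->R1 -> R2=(0,0,0) R1=(0,0,0)
Op 4: merge R0<->R2 -> R0=(3,0,0) R2=(3,0,0)
Op 5: merge R2<->R1 -> R2=(3,0,0) R1=(3,0,0)
Op 6: inc R1 by 5 -> R1=(3,5,0) value=8
Op 7: inc R2 by 5 -> R2=(3,0,5) value=8
Op 8: merge R0<->R2 -> R0=(3,0,5) R2=(3,0,5)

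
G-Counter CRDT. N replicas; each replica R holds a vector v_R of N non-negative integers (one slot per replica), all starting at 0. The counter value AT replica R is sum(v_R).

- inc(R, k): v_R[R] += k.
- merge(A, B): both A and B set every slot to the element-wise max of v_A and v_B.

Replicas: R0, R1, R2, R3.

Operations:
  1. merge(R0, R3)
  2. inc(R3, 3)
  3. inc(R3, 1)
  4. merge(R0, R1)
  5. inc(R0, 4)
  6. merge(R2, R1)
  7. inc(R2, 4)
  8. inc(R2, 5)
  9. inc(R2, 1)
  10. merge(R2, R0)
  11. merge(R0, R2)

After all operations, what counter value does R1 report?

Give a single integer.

Op 1: merge R0<->R3 -> R0=(0,0,0,0) R3=(0,0,0,0)
Op 2: inc R3 by 3 -> R3=(0,0,0,3) value=3
Op 3: inc R3 by 1 -> R3=(0,0,0,4) value=4
Op 4: merge R0<->R1 -> R0=(0,0,0,0) R1=(0,0,0,0)
Op 5: inc R0 by 4 -> R0=(4,0,0,0) value=4
Op 6: merge R2<->R1 -> R2=(0,0,0,0) R1=(0,0,0,0)
Op 7: inc R2 by 4 -> R2=(0,0,4,0) value=4
Op 8: inc R2 by 5 -> R2=(0,0,9,0) value=9
Op 9: inc R2 by 1 -> R2=(0,0,10,0) value=10
Op 10: merge R2<->R0 -> R2=(4,0,10,0) R0=(4,0,10,0)
Op 11: merge R0<->R2 -> R0=(4,0,10,0) R2=(4,0,10,0)

Answer: 0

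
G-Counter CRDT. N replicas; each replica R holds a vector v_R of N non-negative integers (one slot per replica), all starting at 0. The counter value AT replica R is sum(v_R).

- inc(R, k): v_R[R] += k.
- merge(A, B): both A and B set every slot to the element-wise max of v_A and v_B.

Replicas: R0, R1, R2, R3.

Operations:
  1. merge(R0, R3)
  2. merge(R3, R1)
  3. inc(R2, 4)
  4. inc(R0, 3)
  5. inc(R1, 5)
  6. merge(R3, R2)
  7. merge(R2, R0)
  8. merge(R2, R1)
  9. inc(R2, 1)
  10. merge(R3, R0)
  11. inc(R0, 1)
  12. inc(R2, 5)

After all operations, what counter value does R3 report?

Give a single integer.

Answer: 7

Derivation:
Op 1: merge R0<->R3 -> R0=(0,0,0,0) R3=(0,0,0,0)
Op 2: merge R3<->R1 -> R3=(0,0,0,0) R1=(0,0,0,0)
Op 3: inc R2 by 4 -> R2=(0,0,4,0) value=4
Op 4: inc R0 by 3 -> R0=(3,0,0,0) value=3
Op 5: inc R1 by 5 -> R1=(0,5,0,0) value=5
Op 6: merge R3<->R2 -> R3=(0,0,4,0) R2=(0,0,4,0)
Op 7: merge R2<->R0 -> R2=(3,0,4,0) R0=(3,0,4,0)
Op 8: merge R2<->R1 -> R2=(3,5,4,0) R1=(3,5,4,0)
Op 9: inc R2 by 1 -> R2=(3,5,5,0) value=13
Op 10: merge R3<->R0 -> R3=(3,0,4,0) R0=(3,0,4,0)
Op 11: inc R0 by 1 -> R0=(4,0,4,0) value=8
Op 12: inc R2 by 5 -> R2=(3,5,10,0) value=18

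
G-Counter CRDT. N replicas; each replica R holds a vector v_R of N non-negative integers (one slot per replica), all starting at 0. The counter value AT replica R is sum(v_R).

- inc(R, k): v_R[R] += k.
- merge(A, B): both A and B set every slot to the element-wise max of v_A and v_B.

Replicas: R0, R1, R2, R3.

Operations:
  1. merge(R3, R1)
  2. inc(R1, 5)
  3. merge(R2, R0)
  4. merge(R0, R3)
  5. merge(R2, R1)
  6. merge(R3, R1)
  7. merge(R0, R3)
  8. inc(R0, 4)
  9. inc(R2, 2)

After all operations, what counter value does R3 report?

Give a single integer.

Answer: 5

Derivation:
Op 1: merge R3<->R1 -> R3=(0,0,0,0) R1=(0,0,0,0)
Op 2: inc R1 by 5 -> R1=(0,5,0,0) value=5
Op 3: merge R2<->R0 -> R2=(0,0,0,0) R0=(0,0,0,0)
Op 4: merge R0<->R3 -> R0=(0,0,0,0) R3=(0,0,0,0)
Op 5: merge R2<->R1 -> R2=(0,5,0,0) R1=(0,5,0,0)
Op 6: merge R3<->R1 -> R3=(0,5,0,0) R1=(0,5,0,0)
Op 7: merge R0<->R3 -> R0=(0,5,0,0) R3=(0,5,0,0)
Op 8: inc R0 by 4 -> R0=(4,5,0,0) value=9
Op 9: inc R2 by 2 -> R2=(0,5,2,0) value=7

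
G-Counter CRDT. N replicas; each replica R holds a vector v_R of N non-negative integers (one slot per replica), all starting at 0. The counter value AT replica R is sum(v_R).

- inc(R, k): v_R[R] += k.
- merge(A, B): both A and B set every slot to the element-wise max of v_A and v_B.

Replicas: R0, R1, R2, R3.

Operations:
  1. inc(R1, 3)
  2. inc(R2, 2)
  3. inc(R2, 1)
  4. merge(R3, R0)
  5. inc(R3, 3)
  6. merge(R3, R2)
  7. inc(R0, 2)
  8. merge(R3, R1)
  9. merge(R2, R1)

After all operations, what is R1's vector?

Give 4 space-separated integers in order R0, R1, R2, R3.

Op 1: inc R1 by 3 -> R1=(0,3,0,0) value=3
Op 2: inc R2 by 2 -> R2=(0,0,2,0) value=2
Op 3: inc R2 by 1 -> R2=(0,0,3,0) value=3
Op 4: merge R3<->R0 -> R3=(0,0,0,0) R0=(0,0,0,0)
Op 5: inc R3 by 3 -> R3=(0,0,0,3) value=3
Op 6: merge R3<->R2 -> R3=(0,0,3,3) R2=(0,0,3,3)
Op 7: inc R0 by 2 -> R0=(2,0,0,0) value=2
Op 8: merge R3<->R1 -> R3=(0,3,3,3) R1=(0,3,3,3)
Op 9: merge R2<->R1 -> R2=(0,3,3,3) R1=(0,3,3,3)

Answer: 0 3 3 3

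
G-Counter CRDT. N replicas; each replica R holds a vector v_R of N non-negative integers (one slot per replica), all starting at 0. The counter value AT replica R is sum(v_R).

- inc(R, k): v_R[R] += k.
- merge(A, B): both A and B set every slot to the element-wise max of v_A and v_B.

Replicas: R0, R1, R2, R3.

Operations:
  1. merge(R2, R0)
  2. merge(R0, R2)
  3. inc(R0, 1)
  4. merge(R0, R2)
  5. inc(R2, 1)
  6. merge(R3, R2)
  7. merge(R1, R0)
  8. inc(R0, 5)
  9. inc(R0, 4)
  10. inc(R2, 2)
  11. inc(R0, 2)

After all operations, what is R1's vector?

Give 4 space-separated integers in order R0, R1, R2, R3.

Answer: 1 0 0 0

Derivation:
Op 1: merge R2<->R0 -> R2=(0,0,0,0) R0=(0,0,0,0)
Op 2: merge R0<->R2 -> R0=(0,0,0,0) R2=(0,0,0,0)
Op 3: inc R0 by 1 -> R0=(1,0,0,0) value=1
Op 4: merge R0<->R2 -> R0=(1,0,0,0) R2=(1,0,0,0)
Op 5: inc R2 by 1 -> R2=(1,0,1,0) value=2
Op 6: merge R3<->R2 -> R3=(1,0,1,0) R2=(1,0,1,0)
Op 7: merge R1<->R0 -> R1=(1,0,0,0) R0=(1,0,0,0)
Op 8: inc R0 by 5 -> R0=(6,0,0,0) value=6
Op 9: inc R0 by 4 -> R0=(10,0,0,0) value=10
Op 10: inc R2 by 2 -> R2=(1,0,3,0) value=4
Op 11: inc R0 by 2 -> R0=(12,0,0,0) value=12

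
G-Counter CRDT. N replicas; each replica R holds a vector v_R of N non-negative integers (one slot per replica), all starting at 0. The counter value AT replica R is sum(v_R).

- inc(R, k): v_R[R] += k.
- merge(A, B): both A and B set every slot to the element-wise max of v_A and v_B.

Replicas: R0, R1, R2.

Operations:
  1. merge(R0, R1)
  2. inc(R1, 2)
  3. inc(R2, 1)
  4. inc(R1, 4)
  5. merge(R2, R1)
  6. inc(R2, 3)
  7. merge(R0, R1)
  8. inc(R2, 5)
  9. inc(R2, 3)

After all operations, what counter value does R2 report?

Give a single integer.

Answer: 18

Derivation:
Op 1: merge R0<->R1 -> R0=(0,0,0) R1=(0,0,0)
Op 2: inc R1 by 2 -> R1=(0,2,0) value=2
Op 3: inc R2 by 1 -> R2=(0,0,1) value=1
Op 4: inc R1 by 4 -> R1=(0,6,0) value=6
Op 5: merge R2<->R1 -> R2=(0,6,1) R1=(0,6,1)
Op 6: inc R2 by 3 -> R2=(0,6,4) value=10
Op 7: merge R0<->R1 -> R0=(0,6,1) R1=(0,6,1)
Op 8: inc R2 by 5 -> R2=(0,6,9) value=15
Op 9: inc R2 by 3 -> R2=(0,6,12) value=18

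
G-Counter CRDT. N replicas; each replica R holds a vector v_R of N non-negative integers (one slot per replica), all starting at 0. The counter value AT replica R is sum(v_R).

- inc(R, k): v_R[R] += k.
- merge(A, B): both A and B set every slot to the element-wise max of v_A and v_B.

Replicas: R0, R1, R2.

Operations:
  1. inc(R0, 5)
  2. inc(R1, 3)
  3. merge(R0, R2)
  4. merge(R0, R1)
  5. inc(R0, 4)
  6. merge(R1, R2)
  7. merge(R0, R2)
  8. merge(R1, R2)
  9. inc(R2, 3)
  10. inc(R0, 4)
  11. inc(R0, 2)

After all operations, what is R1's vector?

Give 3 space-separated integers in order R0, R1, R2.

Op 1: inc R0 by 5 -> R0=(5,0,0) value=5
Op 2: inc R1 by 3 -> R1=(0,3,0) value=3
Op 3: merge R0<->R2 -> R0=(5,0,0) R2=(5,0,0)
Op 4: merge R0<->R1 -> R0=(5,3,0) R1=(5,3,0)
Op 5: inc R0 by 4 -> R0=(9,3,0) value=12
Op 6: merge R1<->R2 -> R1=(5,3,0) R2=(5,3,0)
Op 7: merge R0<->R2 -> R0=(9,3,0) R2=(9,3,0)
Op 8: merge R1<->R2 -> R1=(9,3,0) R2=(9,3,0)
Op 9: inc R2 by 3 -> R2=(9,3,3) value=15
Op 10: inc R0 by 4 -> R0=(13,3,0) value=16
Op 11: inc R0 by 2 -> R0=(15,3,0) value=18

Answer: 9 3 0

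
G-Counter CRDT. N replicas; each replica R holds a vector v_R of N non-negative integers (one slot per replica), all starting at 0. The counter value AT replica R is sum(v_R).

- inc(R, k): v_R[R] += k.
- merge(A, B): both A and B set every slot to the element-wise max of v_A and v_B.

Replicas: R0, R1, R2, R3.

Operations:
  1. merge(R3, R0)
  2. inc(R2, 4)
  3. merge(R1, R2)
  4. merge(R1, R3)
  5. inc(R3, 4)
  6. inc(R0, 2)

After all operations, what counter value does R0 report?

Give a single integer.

Op 1: merge R3<->R0 -> R3=(0,0,0,0) R0=(0,0,0,0)
Op 2: inc R2 by 4 -> R2=(0,0,4,0) value=4
Op 3: merge R1<->R2 -> R1=(0,0,4,0) R2=(0,0,4,0)
Op 4: merge R1<->R3 -> R1=(0,0,4,0) R3=(0,0,4,0)
Op 5: inc R3 by 4 -> R3=(0,0,4,4) value=8
Op 6: inc R0 by 2 -> R0=(2,0,0,0) value=2

Answer: 2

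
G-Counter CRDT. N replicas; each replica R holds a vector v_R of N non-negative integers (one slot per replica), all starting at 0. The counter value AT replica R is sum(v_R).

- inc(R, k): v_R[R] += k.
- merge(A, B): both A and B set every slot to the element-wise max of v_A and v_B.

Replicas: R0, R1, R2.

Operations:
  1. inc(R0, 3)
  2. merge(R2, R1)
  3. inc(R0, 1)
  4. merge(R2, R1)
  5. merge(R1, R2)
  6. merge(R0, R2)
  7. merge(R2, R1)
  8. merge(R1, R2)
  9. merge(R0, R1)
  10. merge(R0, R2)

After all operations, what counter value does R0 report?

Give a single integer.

Op 1: inc R0 by 3 -> R0=(3,0,0) value=3
Op 2: merge R2<->R1 -> R2=(0,0,0) R1=(0,0,0)
Op 3: inc R0 by 1 -> R0=(4,0,0) value=4
Op 4: merge R2<->R1 -> R2=(0,0,0) R1=(0,0,0)
Op 5: merge R1<->R2 -> R1=(0,0,0) R2=(0,0,0)
Op 6: merge R0<->R2 -> R0=(4,0,0) R2=(4,0,0)
Op 7: merge R2<->R1 -> R2=(4,0,0) R1=(4,0,0)
Op 8: merge R1<->R2 -> R1=(4,0,0) R2=(4,0,0)
Op 9: merge R0<->R1 -> R0=(4,0,0) R1=(4,0,0)
Op 10: merge R0<->R2 -> R0=(4,0,0) R2=(4,0,0)

Answer: 4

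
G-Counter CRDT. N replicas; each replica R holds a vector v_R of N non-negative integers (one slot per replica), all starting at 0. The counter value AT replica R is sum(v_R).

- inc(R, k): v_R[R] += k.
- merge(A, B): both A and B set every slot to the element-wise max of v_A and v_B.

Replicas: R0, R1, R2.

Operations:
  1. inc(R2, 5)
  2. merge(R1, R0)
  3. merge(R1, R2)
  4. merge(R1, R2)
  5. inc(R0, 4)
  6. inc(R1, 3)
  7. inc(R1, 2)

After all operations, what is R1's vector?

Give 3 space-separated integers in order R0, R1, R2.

Op 1: inc R2 by 5 -> R2=(0,0,5) value=5
Op 2: merge R1<->R0 -> R1=(0,0,0) R0=(0,0,0)
Op 3: merge R1<->R2 -> R1=(0,0,5) R2=(0,0,5)
Op 4: merge R1<->R2 -> R1=(0,0,5) R2=(0,0,5)
Op 5: inc R0 by 4 -> R0=(4,0,0) value=4
Op 6: inc R1 by 3 -> R1=(0,3,5) value=8
Op 7: inc R1 by 2 -> R1=(0,5,5) value=10

Answer: 0 5 5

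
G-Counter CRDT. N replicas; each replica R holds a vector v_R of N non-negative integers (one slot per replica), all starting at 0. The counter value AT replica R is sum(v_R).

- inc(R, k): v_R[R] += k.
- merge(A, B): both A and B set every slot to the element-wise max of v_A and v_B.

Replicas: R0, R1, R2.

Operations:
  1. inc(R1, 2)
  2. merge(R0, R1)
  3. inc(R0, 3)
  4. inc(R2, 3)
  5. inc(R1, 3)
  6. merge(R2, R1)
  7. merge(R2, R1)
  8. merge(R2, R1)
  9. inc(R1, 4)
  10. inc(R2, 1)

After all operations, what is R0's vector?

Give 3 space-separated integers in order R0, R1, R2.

Op 1: inc R1 by 2 -> R1=(0,2,0) value=2
Op 2: merge R0<->R1 -> R0=(0,2,0) R1=(0,2,0)
Op 3: inc R0 by 3 -> R0=(3,2,0) value=5
Op 4: inc R2 by 3 -> R2=(0,0,3) value=3
Op 5: inc R1 by 3 -> R1=(0,5,0) value=5
Op 6: merge R2<->R1 -> R2=(0,5,3) R1=(0,5,3)
Op 7: merge R2<->R1 -> R2=(0,5,3) R1=(0,5,3)
Op 8: merge R2<->R1 -> R2=(0,5,3) R1=(0,5,3)
Op 9: inc R1 by 4 -> R1=(0,9,3) value=12
Op 10: inc R2 by 1 -> R2=(0,5,4) value=9

Answer: 3 2 0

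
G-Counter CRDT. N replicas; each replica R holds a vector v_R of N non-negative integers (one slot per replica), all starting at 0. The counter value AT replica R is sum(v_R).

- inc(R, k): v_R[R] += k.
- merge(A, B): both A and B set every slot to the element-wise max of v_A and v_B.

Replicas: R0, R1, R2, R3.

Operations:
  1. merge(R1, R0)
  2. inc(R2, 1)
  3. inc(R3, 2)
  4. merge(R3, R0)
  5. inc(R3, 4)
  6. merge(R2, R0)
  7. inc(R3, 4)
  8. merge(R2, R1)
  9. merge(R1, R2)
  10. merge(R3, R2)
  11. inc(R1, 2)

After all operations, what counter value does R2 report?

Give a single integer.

Op 1: merge R1<->R0 -> R1=(0,0,0,0) R0=(0,0,0,0)
Op 2: inc R2 by 1 -> R2=(0,0,1,0) value=1
Op 3: inc R3 by 2 -> R3=(0,0,0,2) value=2
Op 4: merge R3<->R0 -> R3=(0,0,0,2) R0=(0,0,0,2)
Op 5: inc R3 by 4 -> R3=(0,0,0,6) value=6
Op 6: merge R2<->R0 -> R2=(0,0,1,2) R0=(0,0,1,2)
Op 7: inc R3 by 4 -> R3=(0,0,0,10) value=10
Op 8: merge R2<->R1 -> R2=(0,0,1,2) R1=(0,0,1,2)
Op 9: merge R1<->R2 -> R1=(0,0,1,2) R2=(0,0,1,2)
Op 10: merge R3<->R2 -> R3=(0,0,1,10) R2=(0,0,1,10)
Op 11: inc R1 by 2 -> R1=(0,2,1,2) value=5

Answer: 11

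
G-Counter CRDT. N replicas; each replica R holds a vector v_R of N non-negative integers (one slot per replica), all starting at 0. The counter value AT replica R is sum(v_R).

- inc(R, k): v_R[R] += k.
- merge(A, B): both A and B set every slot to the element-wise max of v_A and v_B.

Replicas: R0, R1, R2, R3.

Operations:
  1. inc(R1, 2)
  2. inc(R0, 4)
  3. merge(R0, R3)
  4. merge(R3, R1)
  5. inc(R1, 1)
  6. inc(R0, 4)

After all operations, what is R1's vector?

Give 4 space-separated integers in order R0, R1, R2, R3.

Op 1: inc R1 by 2 -> R1=(0,2,0,0) value=2
Op 2: inc R0 by 4 -> R0=(4,0,0,0) value=4
Op 3: merge R0<->R3 -> R0=(4,0,0,0) R3=(4,0,0,0)
Op 4: merge R3<->R1 -> R3=(4,2,0,0) R1=(4,2,0,0)
Op 5: inc R1 by 1 -> R1=(4,3,0,0) value=7
Op 6: inc R0 by 4 -> R0=(8,0,0,0) value=8

Answer: 4 3 0 0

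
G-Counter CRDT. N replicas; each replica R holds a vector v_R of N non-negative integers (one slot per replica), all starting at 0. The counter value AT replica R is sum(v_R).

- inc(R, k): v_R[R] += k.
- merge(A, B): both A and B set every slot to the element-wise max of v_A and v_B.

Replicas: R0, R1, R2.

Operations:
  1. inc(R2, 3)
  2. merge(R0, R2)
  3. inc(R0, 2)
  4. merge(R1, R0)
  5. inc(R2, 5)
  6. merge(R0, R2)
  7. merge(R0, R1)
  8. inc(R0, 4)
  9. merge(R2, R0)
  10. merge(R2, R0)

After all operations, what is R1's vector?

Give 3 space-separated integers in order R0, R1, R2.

Answer: 2 0 8

Derivation:
Op 1: inc R2 by 3 -> R2=(0,0,3) value=3
Op 2: merge R0<->R2 -> R0=(0,0,3) R2=(0,0,3)
Op 3: inc R0 by 2 -> R0=(2,0,3) value=5
Op 4: merge R1<->R0 -> R1=(2,0,3) R0=(2,0,3)
Op 5: inc R2 by 5 -> R2=(0,0,8) value=8
Op 6: merge R0<->R2 -> R0=(2,0,8) R2=(2,0,8)
Op 7: merge R0<->R1 -> R0=(2,0,8) R1=(2,0,8)
Op 8: inc R0 by 4 -> R0=(6,0,8) value=14
Op 9: merge R2<->R0 -> R2=(6,0,8) R0=(6,0,8)
Op 10: merge R2<->R0 -> R2=(6,0,8) R0=(6,0,8)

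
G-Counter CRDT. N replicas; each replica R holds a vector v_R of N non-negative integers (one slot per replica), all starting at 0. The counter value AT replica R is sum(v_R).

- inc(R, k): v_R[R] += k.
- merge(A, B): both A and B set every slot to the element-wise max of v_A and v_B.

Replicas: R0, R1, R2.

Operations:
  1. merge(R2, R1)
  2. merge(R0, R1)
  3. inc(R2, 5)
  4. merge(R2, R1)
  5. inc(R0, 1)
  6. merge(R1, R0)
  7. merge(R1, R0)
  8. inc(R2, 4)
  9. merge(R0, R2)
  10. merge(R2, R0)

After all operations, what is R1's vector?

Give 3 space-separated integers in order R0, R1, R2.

Answer: 1 0 5

Derivation:
Op 1: merge R2<->R1 -> R2=(0,0,0) R1=(0,0,0)
Op 2: merge R0<->R1 -> R0=(0,0,0) R1=(0,0,0)
Op 3: inc R2 by 5 -> R2=(0,0,5) value=5
Op 4: merge R2<->R1 -> R2=(0,0,5) R1=(0,0,5)
Op 5: inc R0 by 1 -> R0=(1,0,0) value=1
Op 6: merge R1<->R0 -> R1=(1,0,5) R0=(1,0,5)
Op 7: merge R1<->R0 -> R1=(1,0,5) R0=(1,0,5)
Op 8: inc R2 by 4 -> R2=(0,0,9) value=9
Op 9: merge R0<->R2 -> R0=(1,0,9) R2=(1,0,9)
Op 10: merge R2<->R0 -> R2=(1,0,9) R0=(1,0,9)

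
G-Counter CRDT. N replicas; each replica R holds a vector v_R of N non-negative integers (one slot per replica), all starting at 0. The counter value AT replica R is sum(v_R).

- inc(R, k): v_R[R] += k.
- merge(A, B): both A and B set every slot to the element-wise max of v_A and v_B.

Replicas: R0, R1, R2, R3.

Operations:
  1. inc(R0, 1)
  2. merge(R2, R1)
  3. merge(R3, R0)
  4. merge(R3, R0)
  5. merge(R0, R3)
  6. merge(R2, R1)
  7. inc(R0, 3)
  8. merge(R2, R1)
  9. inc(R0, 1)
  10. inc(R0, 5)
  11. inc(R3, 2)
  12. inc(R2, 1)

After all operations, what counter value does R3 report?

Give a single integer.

Answer: 3

Derivation:
Op 1: inc R0 by 1 -> R0=(1,0,0,0) value=1
Op 2: merge R2<->R1 -> R2=(0,0,0,0) R1=(0,0,0,0)
Op 3: merge R3<->R0 -> R3=(1,0,0,0) R0=(1,0,0,0)
Op 4: merge R3<->R0 -> R3=(1,0,0,0) R0=(1,0,0,0)
Op 5: merge R0<->R3 -> R0=(1,0,0,0) R3=(1,0,0,0)
Op 6: merge R2<->R1 -> R2=(0,0,0,0) R1=(0,0,0,0)
Op 7: inc R0 by 3 -> R0=(4,0,0,0) value=4
Op 8: merge R2<->R1 -> R2=(0,0,0,0) R1=(0,0,0,0)
Op 9: inc R0 by 1 -> R0=(5,0,0,0) value=5
Op 10: inc R0 by 5 -> R0=(10,0,0,0) value=10
Op 11: inc R3 by 2 -> R3=(1,0,0,2) value=3
Op 12: inc R2 by 1 -> R2=(0,0,1,0) value=1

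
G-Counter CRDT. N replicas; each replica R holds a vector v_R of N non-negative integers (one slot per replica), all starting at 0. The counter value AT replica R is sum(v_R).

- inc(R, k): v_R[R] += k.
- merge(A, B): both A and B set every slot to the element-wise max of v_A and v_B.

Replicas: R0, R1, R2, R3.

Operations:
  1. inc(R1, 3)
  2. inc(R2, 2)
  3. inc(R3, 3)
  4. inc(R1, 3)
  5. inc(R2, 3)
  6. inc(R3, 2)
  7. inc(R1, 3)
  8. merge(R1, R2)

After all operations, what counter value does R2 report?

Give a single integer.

Op 1: inc R1 by 3 -> R1=(0,3,0,0) value=3
Op 2: inc R2 by 2 -> R2=(0,0,2,0) value=2
Op 3: inc R3 by 3 -> R3=(0,0,0,3) value=3
Op 4: inc R1 by 3 -> R1=(0,6,0,0) value=6
Op 5: inc R2 by 3 -> R2=(0,0,5,0) value=5
Op 6: inc R3 by 2 -> R3=(0,0,0,5) value=5
Op 7: inc R1 by 3 -> R1=(0,9,0,0) value=9
Op 8: merge R1<->R2 -> R1=(0,9,5,0) R2=(0,9,5,0)

Answer: 14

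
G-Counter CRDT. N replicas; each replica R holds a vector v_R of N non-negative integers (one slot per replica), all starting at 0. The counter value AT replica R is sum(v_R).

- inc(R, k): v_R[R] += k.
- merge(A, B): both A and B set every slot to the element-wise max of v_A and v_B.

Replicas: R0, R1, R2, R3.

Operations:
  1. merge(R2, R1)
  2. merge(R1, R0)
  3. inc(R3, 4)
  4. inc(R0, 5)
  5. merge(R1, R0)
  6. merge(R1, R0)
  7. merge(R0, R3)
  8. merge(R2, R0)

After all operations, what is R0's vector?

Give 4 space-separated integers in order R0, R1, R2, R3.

Answer: 5 0 0 4

Derivation:
Op 1: merge R2<->R1 -> R2=(0,0,0,0) R1=(0,0,0,0)
Op 2: merge R1<->R0 -> R1=(0,0,0,0) R0=(0,0,0,0)
Op 3: inc R3 by 4 -> R3=(0,0,0,4) value=4
Op 4: inc R0 by 5 -> R0=(5,0,0,0) value=5
Op 5: merge R1<->R0 -> R1=(5,0,0,0) R0=(5,0,0,0)
Op 6: merge R1<->R0 -> R1=(5,0,0,0) R0=(5,0,0,0)
Op 7: merge R0<->R3 -> R0=(5,0,0,4) R3=(5,0,0,4)
Op 8: merge R2<->R0 -> R2=(5,0,0,4) R0=(5,0,0,4)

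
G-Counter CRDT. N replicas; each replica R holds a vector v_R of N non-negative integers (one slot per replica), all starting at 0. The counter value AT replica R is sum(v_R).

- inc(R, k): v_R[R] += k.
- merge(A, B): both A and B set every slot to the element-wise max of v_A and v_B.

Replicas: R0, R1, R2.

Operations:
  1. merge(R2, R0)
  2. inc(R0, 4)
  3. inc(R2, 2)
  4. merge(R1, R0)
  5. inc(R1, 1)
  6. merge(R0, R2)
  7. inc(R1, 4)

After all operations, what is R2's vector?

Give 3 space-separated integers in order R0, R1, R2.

Answer: 4 0 2

Derivation:
Op 1: merge R2<->R0 -> R2=(0,0,0) R0=(0,0,0)
Op 2: inc R0 by 4 -> R0=(4,0,0) value=4
Op 3: inc R2 by 2 -> R2=(0,0,2) value=2
Op 4: merge R1<->R0 -> R1=(4,0,0) R0=(4,0,0)
Op 5: inc R1 by 1 -> R1=(4,1,0) value=5
Op 6: merge R0<->R2 -> R0=(4,0,2) R2=(4,0,2)
Op 7: inc R1 by 4 -> R1=(4,5,0) value=9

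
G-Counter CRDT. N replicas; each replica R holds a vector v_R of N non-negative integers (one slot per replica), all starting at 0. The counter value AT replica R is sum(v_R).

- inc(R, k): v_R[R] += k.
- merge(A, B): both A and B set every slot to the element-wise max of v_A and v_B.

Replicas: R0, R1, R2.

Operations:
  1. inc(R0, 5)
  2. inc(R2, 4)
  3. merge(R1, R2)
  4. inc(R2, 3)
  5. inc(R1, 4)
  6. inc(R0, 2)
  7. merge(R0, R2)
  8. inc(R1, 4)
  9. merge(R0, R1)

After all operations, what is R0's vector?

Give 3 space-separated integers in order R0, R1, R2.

Answer: 7 8 7

Derivation:
Op 1: inc R0 by 5 -> R0=(5,0,0) value=5
Op 2: inc R2 by 4 -> R2=(0,0,4) value=4
Op 3: merge R1<->R2 -> R1=(0,0,4) R2=(0,0,4)
Op 4: inc R2 by 3 -> R2=(0,0,7) value=7
Op 5: inc R1 by 4 -> R1=(0,4,4) value=8
Op 6: inc R0 by 2 -> R0=(7,0,0) value=7
Op 7: merge R0<->R2 -> R0=(7,0,7) R2=(7,0,7)
Op 8: inc R1 by 4 -> R1=(0,8,4) value=12
Op 9: merge R0<->R1 -> R0=(7,8,7) R1=(7,8,7)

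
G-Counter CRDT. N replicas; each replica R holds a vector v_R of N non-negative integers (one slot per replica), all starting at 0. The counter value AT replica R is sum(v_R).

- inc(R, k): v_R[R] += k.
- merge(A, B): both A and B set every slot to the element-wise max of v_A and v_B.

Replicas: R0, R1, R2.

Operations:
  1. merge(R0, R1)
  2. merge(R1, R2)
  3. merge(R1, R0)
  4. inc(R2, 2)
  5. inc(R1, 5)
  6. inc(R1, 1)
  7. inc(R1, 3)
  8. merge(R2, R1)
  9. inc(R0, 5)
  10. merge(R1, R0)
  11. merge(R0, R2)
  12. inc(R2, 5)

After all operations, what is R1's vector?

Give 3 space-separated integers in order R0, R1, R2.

Answer: 5 9 2

Derivation:
Op 1: merge R0<->R1 -> R0=(0,0,0) R1=(0,0,0)
Op 2: merge R1<->R2 -> R1=(0,0,0) R2=(0,0,0)
Op 3: merge R1<->R0 -> R1=(0,0,0) R0=(0,0,0)
Op 4: inc R2 by 2 -> R2=(0,0,2) value=2
Op 5: inc R1 by 5 -> R1=(0,5,0) value=5
Op 6: inc R1 by 1 -> R1=(0,6,0) value=6
Op 7: inc R1 by 3 -> R1=(0,9,0) value=9
Op 8: merge R2<->R1 -> R2=(0,9,2) R1=(0,9,2)
Op 9: inc R0 by 5 -> R0=(5,0,0) value=5
Op 10: merge R1<->R0 -> R1=(5,9,2) R0=(5,9,2)
Op 11: merge R0<->R2 -> R0=(5,9,2) R2=(5,9,2)
Op 12: inc R2 by 5 -> R2=(5,9,7) value=21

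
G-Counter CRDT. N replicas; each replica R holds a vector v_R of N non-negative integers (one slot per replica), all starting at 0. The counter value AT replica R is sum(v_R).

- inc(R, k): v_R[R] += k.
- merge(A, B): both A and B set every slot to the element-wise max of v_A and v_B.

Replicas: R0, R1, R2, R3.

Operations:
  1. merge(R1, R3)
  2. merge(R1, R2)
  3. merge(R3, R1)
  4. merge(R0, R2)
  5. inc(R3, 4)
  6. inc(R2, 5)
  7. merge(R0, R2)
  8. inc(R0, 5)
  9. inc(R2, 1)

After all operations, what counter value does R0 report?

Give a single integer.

Op 1: merge R1<->R3 -> R1=(0,0,0,0) R3=(0,0,0,0)
Op 2: merge R1<->R2 -> R1=(0,0,0,0) R2=(0,0,0,0)
Op 3: merge R3<->R1 -> R3=(0,0,0,0) R1=(0,0,0,0)
Op 4: merge R0<->R2 -> R0=(0,0,0,0) R2=(0,0,0,0)
Op 5: inc R3 by 4 -> R3=(0,0,0,4) value=4
Op 6: inc R2 by 5 -> R2=(0,0,5,0) value=5
Op 7: merge R0<->R2 -> R0=(0,0,5,0) R2=(0,0,5,0)
Op 8: inc R0 by 5 -> R0=(5,0,5,0) value=10
Op 9: inc R2 by 1 -> R2=(0,0,6,0) value=6

Answer: 10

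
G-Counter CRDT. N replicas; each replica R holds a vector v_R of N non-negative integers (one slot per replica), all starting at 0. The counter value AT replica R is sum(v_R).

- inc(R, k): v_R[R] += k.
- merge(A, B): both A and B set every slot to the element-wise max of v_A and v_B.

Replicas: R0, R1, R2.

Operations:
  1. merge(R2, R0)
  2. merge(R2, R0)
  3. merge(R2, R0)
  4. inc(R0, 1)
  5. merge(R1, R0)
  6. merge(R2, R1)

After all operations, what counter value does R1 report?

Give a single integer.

Op 1: merge R2<->R0 -> R2=(0,0,0) R0=(0,0,0)
Op 2: merge R2<->R0 -> R2=(0,0,0) R0=(0,0,0)
Op 3: merge R2<->R0 -> R2=(0,0,0) R0=(0,0,0)
Op 4: inc R0 by 1 -> R0=(1,0,0) value=1
Op 5: merge R1<->R0 -> R1=(1,0,0) R0=(1,0,0)
Op 6: merge R2<->R1 -> R2=(1,0,0) R1=(1,0,0)

Answer: 1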